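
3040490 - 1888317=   1152173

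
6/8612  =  3/4306 = 0.00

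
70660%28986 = 12688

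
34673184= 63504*546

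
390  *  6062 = 2364180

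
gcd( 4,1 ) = 1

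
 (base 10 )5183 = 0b1010000111111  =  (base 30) 5MN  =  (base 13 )2489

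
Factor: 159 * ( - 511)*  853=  - 69305397=- 3^1 * 7^1*  53^1*73^1 * 853^1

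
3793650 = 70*54195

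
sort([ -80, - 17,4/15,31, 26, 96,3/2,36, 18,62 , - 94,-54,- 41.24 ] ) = [ - 94, - 80 , - 54, - 41.24, - 17,4/15,  3/2 , 18,26,  31,  36, 62, 96]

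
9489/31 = 306+3/31 = 306.10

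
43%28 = 15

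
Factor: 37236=2^2*3^1*29^1 * 107^1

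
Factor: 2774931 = 3^1*19^1*89^1*547^1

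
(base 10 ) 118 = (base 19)64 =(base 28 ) 46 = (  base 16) 76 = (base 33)3j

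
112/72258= 56/36129 = 0.00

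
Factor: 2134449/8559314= 2^( - 1)*3^2 *237161^1*4279657^(-1)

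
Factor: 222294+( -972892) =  -2^1 * 59^1*6361^1 = - 750598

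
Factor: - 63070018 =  - 2^1*11^1*2866819^1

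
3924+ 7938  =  11862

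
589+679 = 1268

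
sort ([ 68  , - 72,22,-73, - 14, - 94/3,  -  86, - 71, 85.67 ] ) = [ - 86, - 73, - 72 , - 71, - 94/3 , - 14, 22, 68, 85.67 ] 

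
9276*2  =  18552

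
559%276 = 7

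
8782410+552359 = 9334769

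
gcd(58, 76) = 2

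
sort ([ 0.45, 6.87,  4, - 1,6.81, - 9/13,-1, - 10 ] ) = [ - 10 ,-1,- 1, - 9/13, 0.45, 4, 6.81,6.87] 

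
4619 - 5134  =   - 515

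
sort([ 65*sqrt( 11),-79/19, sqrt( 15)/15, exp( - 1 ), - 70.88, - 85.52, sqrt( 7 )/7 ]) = [  -  85.52  ,-70.88, - 79/19, sqrt( 15)/15, exp( - 1), sqrt( 7) /7,65 * sqrt(11) ]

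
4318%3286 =1032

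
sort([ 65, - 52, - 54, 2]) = [ - 54, - 52,2, 65]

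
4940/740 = 247/37 = 6.68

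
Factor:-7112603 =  - 7112603^1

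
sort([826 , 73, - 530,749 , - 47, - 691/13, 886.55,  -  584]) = [ - 584, - 530, - 691/13, - 47,73,749,826, 886.55] 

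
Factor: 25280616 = 2^3*3^1*197^1 * 5347^1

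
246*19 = 4674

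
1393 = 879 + 514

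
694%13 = 5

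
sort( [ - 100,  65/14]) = [ - 100,65/14 ] 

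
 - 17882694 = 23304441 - 41187135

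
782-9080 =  - 8298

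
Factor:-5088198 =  - 2^1*3^1 *23^1*36871^1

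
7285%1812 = 37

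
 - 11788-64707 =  - 76495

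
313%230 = 83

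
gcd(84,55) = 1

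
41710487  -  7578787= 34131700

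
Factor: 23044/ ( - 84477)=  - 2^2*3^( - 1) * 7^1 * 29^( - 1 )*823^1*971^ ( - 1)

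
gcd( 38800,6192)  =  16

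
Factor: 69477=3^1*23159^1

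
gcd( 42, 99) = 3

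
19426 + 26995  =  46421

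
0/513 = 0 = 0.00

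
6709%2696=1317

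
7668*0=0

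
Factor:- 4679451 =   -  3^6*7^2*131^1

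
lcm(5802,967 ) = 5802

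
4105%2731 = 1374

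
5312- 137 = 5175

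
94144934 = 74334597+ 19810337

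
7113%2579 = 1955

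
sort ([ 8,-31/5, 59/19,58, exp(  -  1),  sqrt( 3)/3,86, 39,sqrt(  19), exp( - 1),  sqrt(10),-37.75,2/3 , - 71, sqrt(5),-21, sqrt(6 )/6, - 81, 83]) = [-81,-71,-37.75, - 21,-31/5, exp( - 1), exp(  -  1), sqrt(6 )/6,sqrt ( 3) /3, 2/3, sqrt( 5),59/19, sqrt(10 ), sqrt(19 )  ,  8,39,58  ,  83, 86] 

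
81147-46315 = 34832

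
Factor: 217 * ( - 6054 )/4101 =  - 437906/1367 = - 2^1 * 7^1*31^1*  1009^1*1367^( - 1 ) 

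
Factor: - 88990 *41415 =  - 2^1*3^1*5^2*11^2*251^1*809^1 = - 3685520850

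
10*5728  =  57280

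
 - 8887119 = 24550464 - 33437583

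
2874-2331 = 543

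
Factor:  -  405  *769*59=  -  18375255=- 3^4 * 5^1*59^1*769^1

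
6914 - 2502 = 4412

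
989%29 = 3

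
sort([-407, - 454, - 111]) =[-454, - 407, - 111 ] 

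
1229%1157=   72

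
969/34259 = 969/34259 = 0.03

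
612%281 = 50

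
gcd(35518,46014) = 2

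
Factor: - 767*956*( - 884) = 648194768 = 2^4*13^2*17^1*59^1 * 239^1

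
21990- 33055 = - 11065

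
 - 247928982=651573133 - 899502115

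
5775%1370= 295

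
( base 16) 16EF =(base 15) 1b16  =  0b1011011101111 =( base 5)141441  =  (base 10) 5871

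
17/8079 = 17/8079 =0.00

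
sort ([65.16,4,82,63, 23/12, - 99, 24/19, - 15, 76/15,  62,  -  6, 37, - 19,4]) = [-99, - 19 , - 15 , - 6, 24/19,23/12,4,4, 76/15,  37,62, 63,65.16,  82] 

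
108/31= 3 + 15/31 = 3.48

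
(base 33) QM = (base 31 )sc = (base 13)529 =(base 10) 880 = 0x370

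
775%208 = 151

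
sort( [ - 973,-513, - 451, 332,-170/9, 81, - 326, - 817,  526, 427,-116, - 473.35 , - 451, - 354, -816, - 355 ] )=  [-973, - 817, - 816, - 513,-473.35, - 451,-451, - 355, - 354, - 326, - 116 , - 170/9,81, 332, 427,526 ]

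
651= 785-134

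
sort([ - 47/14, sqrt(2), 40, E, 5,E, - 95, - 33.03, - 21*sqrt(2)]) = [ - 95,  -  33.03, - 21*sqrt( 2), - 47/14,sqrt(2),E, E,5 , 40]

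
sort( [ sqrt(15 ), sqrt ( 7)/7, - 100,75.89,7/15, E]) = [ - 100, sqrt ( 7)/7, 7/15, E, sqrt ( 15 ), 75.89 ] 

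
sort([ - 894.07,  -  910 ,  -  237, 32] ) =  [ - 910, - 894.07, - 237,32 ]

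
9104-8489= 615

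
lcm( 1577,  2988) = 56772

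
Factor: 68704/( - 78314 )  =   - 2^4*19^1 * 113^1*39157^( - 1) = -  34352/39157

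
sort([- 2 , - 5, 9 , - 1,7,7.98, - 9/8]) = [ - 5 ,  -  2, - 9/8,-1 , 7, 7.98,9]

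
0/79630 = 0=0.00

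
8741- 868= 7873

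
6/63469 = 6/63469  =  0.00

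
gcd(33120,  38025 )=45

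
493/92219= 493/92219= 0.01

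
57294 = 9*6366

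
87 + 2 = 89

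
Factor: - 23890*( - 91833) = 2193890370 = 2^1*3^1  *5^1*7^1*2389^1* 4373^1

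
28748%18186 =10562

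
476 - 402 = 74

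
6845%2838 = 1169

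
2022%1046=976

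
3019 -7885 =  - 4866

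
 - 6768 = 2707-9475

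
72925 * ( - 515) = - 37556375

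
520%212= 96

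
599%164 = 107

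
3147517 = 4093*769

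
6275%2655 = 965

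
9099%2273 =7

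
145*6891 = 999195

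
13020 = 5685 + 7335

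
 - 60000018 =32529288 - 92529306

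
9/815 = 9/815 = 0.01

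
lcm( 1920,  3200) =9600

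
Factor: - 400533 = -3^1 * 7^1*19073^1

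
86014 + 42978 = 128992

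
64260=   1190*54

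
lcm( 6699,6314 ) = 549318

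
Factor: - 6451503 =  - 3^1*31^1 * 69371^1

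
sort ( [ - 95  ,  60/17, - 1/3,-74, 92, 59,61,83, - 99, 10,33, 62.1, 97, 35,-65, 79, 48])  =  [ - 99, - 95, - 74, - 65 , - 1/3, 60/17, 10, 33, 35, 48, 59, 61 , 62.1,79 , 83, 92, 97] 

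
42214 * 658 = 27776812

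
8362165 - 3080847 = 5281318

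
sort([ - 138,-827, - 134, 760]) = [  -  827, - 138,-134,760 ] 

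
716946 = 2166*331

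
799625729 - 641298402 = 158327327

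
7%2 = 1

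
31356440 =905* 34648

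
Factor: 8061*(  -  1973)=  - 15904353   =  -3^1* 1973^1*2687^1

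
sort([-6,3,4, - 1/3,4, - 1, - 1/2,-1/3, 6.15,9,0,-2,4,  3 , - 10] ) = [ - 10,-6, - 2, -1,  -  1/2, - 1/3 ,- 1/3,0,  3, 3, 4,4, 4,6.15 , 9]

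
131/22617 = 131/22617 = 0.01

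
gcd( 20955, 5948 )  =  1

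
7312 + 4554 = 11866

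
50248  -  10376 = 39872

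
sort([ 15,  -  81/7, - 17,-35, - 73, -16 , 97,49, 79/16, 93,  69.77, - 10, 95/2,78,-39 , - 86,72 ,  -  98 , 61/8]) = [ - 98, - 86, - 73 ,-39, - 35,-17 ,  -  16, - 81/7, - 10,79/16 , 61/8,15,95/2,49,69.77 , 72,78,93 , 97 ] 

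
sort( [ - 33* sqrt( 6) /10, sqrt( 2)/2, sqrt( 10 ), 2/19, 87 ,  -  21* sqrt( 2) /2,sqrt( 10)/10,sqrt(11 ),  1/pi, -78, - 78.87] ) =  [ - 78.87, - 78, - 21 *sqrt( 2 ) /2, - 33*sqrt ( 6)/10, 2/19,  sqrt( 10 ) /10, 1/pi, sqrt( 2 ) /2, sqrt (10 ), sqrt( 11 ), 87 ]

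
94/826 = 47/413 = 0.11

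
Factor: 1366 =2^1 * 683^1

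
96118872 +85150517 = 181269389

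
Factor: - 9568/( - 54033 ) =2^5 * 3^( - 1 )*7^( - 1)*13^1*23^1 *31^( - 1)*83^( -1 )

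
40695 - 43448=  - 2753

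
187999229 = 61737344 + 126261885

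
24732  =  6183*4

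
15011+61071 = 76082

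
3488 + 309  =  3797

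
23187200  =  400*57968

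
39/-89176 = -1 + 89137/89176 = - 0.00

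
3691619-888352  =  2803267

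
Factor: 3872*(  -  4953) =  - 19178016= - 2^5*3^1*11^2*13^1 * 127^1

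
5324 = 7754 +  - 2430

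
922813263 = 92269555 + 830543708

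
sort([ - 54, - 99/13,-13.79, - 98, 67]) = [ - 98, - 54, - 13.79,  -  99/13,67 ]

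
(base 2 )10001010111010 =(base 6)105054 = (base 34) 7ng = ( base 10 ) 8890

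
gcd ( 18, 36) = 18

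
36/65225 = 36/65225 = 0.00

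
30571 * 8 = 244568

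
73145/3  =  24381 + 2/3 = 24381.67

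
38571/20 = 38571/20= 1928.55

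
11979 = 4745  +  7234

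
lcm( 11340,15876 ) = 79380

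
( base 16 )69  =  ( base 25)45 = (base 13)81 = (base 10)105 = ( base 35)30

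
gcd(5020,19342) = 2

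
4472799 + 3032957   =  7505756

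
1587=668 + 919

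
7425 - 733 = 6692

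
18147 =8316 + 9831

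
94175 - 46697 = 47478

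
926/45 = 20 + 26/45 = 20.58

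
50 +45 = 95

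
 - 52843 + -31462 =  - 84305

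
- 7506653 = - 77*97489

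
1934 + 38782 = 40716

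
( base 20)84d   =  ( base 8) 6335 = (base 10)3293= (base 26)4mh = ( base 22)6HF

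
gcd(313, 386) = 1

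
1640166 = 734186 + 905980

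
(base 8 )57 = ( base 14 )35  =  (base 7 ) 65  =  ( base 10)47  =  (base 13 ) 38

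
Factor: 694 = 2^1 * 347^1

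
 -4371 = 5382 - 9753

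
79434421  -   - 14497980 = 93932401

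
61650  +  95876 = 157526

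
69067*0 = 0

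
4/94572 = 1/23643 = 0.00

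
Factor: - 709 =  - 709^1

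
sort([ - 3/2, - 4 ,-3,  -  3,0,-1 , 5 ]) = [ - 4,-3,-3,  -  3/2, - 1,0,5]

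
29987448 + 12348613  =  42336061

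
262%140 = 122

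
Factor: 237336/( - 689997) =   -  248/721 = - 2^3*7^( - 1) * 31^1*103^ ( - 1)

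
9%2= 1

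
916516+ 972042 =1888558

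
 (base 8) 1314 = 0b1011001100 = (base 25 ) 13G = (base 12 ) 4b8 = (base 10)716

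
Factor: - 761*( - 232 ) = 2^3*29^1*761^1 = 176552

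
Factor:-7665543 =-3^3*283909^1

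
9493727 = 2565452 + 6928275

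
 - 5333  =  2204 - 7537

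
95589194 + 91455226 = 187044420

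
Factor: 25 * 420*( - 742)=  - 7791000 = -  2^3*3^1*5^3*7^2*53^1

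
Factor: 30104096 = 2^5*11^1*85523^1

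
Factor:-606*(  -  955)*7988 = 2^3*3^1*5^1*101^1*191^1*1997^1 = 4622895240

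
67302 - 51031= 16271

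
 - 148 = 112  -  260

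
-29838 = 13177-43015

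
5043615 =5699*885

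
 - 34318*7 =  - 240226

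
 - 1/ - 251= 1/251 = 0.00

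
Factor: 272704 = 2^6*4261^1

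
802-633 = 169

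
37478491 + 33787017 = 71265508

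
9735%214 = 105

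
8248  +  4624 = 12872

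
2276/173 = 2276/173 = 13.16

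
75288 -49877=25411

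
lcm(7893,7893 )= 7893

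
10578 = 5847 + 4731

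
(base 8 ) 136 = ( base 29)37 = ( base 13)73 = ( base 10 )94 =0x5e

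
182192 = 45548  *4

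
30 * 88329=2649870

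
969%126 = 87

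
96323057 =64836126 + 31486931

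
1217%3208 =1217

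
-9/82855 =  - 1 + 82846/82855 = - 0.00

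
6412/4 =1603=1603.00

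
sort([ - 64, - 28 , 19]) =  [-64,-28,19]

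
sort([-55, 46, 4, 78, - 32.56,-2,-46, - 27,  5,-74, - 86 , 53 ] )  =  [-86,-74,- 55,-46, - 32.56, - 27,-2,4,5,  46, 53,78 ] 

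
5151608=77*66904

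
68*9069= 616692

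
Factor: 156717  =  3^2*11^1 * 1583^1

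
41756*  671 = 28018276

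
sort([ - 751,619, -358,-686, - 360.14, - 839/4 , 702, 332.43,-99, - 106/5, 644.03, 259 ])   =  [ - 751, - 686,  -  360.14, - 358, - 839/4, - 99, - 106/5, 259, 332.43, 619, 644.03,702]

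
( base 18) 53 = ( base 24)3L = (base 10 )93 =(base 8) 135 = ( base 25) 3i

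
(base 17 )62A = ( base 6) 12122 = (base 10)1778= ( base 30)1T8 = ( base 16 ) 6f2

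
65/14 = 65/14  =  4.64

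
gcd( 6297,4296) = 3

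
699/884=699/884 = 0.79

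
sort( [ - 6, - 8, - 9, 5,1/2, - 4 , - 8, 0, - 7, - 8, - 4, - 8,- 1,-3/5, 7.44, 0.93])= [ - 9,  -  8, - 8,-8, - 8, - 7,  -  6, - 4, - 4, - 1, - 3/5, 0, 1/2,  0.93,5, 7.44 ] 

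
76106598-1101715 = 75004883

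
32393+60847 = 93240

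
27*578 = 15606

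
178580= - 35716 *(-5 ) 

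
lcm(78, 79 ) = 6162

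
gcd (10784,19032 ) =8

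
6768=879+5889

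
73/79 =73/79  =  0.92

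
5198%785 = 488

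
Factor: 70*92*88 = 2^6*5^1*7^1*11^1*23^1 = 566720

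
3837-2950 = 887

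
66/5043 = 22/1681= 0.01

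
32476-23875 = 8601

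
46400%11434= 664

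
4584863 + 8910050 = 13494913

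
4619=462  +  4157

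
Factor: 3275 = 5^2*131^1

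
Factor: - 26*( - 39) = 2^1*3^1*13^2 = 1014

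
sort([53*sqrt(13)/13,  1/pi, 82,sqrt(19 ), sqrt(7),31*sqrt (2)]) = [ 1/pi,sqrt( 7 ),sqrt(19 ),53 *sqrt(13)/13 , 31*sqrt(2), 82] 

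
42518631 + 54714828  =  97233459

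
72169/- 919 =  - 72169/919= - 78.53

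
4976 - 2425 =2551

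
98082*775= 76013550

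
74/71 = 1 + 3/71 = 1.04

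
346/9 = 346/9 = 38.44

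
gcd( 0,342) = 342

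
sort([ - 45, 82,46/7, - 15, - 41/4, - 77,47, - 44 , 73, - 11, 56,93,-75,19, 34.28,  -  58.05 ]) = [ - 77,  -  75, - 58.05 , - 45, - 44 ,-15, - 11, - 41/4, 46/7,19 , 34.28, 47,  56,73 , 82 , 93]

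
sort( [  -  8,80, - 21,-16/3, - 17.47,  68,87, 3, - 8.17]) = [ - 21, - 17.47, - 8.17 , - 8, - 16/3, 3,68,80,87 ]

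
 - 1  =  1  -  2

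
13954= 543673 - 529719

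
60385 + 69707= 130092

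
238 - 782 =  - 544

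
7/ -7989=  - 1 + 7982/7989 = -0.00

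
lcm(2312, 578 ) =2312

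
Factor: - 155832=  - 2^3 * 3^1 *43^1 * 151^1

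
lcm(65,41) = 2665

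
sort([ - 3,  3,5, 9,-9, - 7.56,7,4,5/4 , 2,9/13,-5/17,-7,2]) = [ - 9,-7.56, - 7,-3,-5/17, 9/13,5/4,2, 2,3,4, 5,7,9 ] 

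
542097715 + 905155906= 1447253621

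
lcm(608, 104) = 7904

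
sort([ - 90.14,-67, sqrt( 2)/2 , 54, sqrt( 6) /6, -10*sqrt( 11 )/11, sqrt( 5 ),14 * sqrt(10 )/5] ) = [ - 90.14, - 67 , -10 * sqrt(11)/11,  sqrt( 6 )/6,sqrt( 2 )/2,sqrt( 5 ) , 14*sqrt( 10)/5, 54]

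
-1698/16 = -107 + 7/8 = - 106.12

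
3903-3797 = 106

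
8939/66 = 135 + 29/66=135.44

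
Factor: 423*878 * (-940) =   -  2^3 * 3^2*5^1 * 47^2*439^1 = - 349110360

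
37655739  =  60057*627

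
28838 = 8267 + 20571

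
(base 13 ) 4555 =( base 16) 25E7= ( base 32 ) 9f7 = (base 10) 9703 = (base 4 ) 2113213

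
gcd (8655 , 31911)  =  3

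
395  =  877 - 482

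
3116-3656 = -540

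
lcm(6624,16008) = 192096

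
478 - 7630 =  - 7152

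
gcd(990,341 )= 11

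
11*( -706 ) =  - 7766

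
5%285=5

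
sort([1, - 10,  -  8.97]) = [- 10, - 8.97 , 1]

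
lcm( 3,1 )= 3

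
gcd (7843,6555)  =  23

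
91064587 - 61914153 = 29150434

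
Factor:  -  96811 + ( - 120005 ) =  - 216816=-2^4*3^1*4517^1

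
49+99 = 148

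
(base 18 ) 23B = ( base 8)1311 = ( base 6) 3145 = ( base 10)713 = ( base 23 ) 180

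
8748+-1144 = 7604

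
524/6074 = 262/3037 = 0.09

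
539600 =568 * 950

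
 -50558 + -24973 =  - 75531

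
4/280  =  1/70  =  0.01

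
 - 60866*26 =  - 1582516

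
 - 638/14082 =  - 319/7041 = - 0.05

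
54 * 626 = 33804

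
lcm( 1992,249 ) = 1992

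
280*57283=16039240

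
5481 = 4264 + 1217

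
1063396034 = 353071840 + 710324194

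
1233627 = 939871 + 293756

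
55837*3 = 167511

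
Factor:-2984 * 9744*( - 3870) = 2^8* 3^3 * 5^1*7^1*29^1*43^1 * 373^1  =  112524491520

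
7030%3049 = 932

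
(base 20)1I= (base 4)212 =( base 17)24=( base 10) 38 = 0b100110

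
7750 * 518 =4014500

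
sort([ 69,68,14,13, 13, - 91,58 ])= [ - 91, 13,13,14,58,68,69]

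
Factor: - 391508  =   - 2^2*13^1*7529^1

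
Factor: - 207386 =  - 2^1*97^1*1069^1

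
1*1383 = 1383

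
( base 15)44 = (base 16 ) 40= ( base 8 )100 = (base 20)34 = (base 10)64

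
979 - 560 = 419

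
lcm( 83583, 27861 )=83583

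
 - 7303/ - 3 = 2434+1/3 = 2434.33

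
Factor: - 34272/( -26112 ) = 21/16 = 2^( - 4) * 3^1*7^1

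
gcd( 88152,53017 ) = 1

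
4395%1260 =615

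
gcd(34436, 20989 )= 1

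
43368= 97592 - 54224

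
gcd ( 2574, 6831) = 99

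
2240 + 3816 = 6056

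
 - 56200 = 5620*( - 10 )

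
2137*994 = 2124178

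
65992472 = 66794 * 988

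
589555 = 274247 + 315308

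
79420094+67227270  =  146647364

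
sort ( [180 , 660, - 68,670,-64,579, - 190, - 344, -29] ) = [  -  344, - 190,  -  68, - 64 , - 29,180,579,  660,670 ] 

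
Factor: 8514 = 2^1*3^2*11^1*43^1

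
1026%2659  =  1026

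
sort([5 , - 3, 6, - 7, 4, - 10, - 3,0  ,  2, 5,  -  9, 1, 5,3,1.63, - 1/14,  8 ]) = [ - 10, - 9 , -7, - 3, -3, -1/14,0,  1,1.63, 2, 3,4, 5, 5,5 , 6,8 ]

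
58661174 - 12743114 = 45918060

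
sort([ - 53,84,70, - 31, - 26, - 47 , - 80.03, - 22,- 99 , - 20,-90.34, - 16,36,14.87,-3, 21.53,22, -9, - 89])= [ - 99, - 90.34,- 89,  -  80.03, -53, -47, - 31 ,  -  26, - 22, - 20, - 16,  -  9,-3,14.87,21.53,22, 36,70,84] 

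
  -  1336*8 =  - 10688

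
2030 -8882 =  - 6852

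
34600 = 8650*4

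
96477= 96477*1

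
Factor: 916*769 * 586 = 412780744 = 2^3*229^1*293^1*769^1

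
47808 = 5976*8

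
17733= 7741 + 9992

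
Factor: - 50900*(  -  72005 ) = 3665054500 = 2^2*5^3*509^1*14401^1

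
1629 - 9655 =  - 8026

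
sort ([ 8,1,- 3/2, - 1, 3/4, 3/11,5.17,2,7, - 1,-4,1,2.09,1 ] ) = [ - 4, -3/2, - 1, - 1,3/11,  3/4,  1,1,  1 , 2, 2.09 , 5.17,7, 8]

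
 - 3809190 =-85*44814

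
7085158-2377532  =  4707626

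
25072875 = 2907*8625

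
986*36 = 35496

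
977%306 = 59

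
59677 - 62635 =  - 2958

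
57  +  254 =311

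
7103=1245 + 5858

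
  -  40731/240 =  - 170  +  23/80= - 169.71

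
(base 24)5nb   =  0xD73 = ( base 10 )3443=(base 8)6563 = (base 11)2650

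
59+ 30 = 89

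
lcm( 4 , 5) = 20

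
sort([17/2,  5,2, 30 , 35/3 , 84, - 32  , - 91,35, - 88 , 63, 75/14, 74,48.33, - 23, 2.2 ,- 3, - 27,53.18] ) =[  -  91, - 88, - 32, - 27, - 23, - 3 , 2,2.2,  5, 75/14,17/2 , 35/3, 30,35,48.33, 53.18,63,74 , 84]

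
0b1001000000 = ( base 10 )576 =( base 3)210100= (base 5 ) 4301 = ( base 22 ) 144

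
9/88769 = 9/88769 = 0.00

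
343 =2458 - 2115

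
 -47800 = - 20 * 2390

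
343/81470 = 343/81470 = 0.00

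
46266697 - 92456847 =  -46190150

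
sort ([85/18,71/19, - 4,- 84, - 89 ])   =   [ - 89 , - 84, -4,71/19, 85/18]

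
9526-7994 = 1532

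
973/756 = 1+ 31/108 = 1.29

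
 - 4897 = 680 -5577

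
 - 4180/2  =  -2090  =  - 2090.00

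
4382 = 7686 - 3304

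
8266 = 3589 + 4677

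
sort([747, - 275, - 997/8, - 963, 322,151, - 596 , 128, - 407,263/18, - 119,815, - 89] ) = [ - 963, - 596,-407, - 275, - 997/8, - 119, - 89,  263/18, 128,151, 322,747, 815 ] 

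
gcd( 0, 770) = 770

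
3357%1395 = 567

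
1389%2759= 1389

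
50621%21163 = 8295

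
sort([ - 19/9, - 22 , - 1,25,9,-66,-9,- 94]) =[ - 94, - 66, - 22,-9, - 19/9, - 1,9, 25]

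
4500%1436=192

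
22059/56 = 22059/56=393.91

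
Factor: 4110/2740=2^( - 1)*3^1 = 3/2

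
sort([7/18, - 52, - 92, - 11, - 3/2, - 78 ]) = [-92, - 78 , - 52, - 11, - 3/2, 7/18]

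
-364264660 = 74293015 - 438557675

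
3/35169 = 1/11723 = 0.00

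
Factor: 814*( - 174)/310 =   -  2^1*3^1*5^ ( - 1 )*11^1*29^1*31^( -1 ) * 37^1 = - 70818/155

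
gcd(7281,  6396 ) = 3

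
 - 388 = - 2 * 194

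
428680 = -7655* ( - 56) 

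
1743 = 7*249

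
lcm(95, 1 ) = 95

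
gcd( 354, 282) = 6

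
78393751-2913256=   75480495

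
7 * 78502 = 549514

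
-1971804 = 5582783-7554587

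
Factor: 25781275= 5^2*13^1*23^1*3449^1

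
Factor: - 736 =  - 2^5 * 23^1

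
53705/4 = 53705/4  =  13426.25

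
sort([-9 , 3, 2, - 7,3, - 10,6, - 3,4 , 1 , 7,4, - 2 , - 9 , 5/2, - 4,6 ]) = [- 10, - 9,-9,  -  7, - 4, - 3, - 2, 1, 2 , 5/2,  3, 3,  4, 4,6,6,7 ] 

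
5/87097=5/87097 = 0.00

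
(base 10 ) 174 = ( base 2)10101110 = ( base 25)6o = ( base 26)6I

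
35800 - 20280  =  15520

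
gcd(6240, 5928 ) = 312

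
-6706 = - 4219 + -2487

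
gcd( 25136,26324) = 4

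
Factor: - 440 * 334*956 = -140493760 = - 2^6*5^1* 11^1*167^1* 239^1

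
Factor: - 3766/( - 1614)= 3^(-1)*7^1 = 7/3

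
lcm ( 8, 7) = 56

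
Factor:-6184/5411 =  - 2^3*7^ ( - 1) = - 8/7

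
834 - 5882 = - 5048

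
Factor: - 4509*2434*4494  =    -  49321227564 =- 2^2*3^4*7^1*107^1 * 167^1 * 1217^1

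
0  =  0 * 72511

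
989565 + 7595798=8585363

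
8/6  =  1 + 1/3 =1.33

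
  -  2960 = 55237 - 58197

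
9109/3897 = 9109/3897 = 2.34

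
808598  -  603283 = 205315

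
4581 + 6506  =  11087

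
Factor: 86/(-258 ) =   -  1/3= -3^( - 1)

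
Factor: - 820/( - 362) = 2^1 * 5^1 * 41^1 *181^(- 1)  =  410/181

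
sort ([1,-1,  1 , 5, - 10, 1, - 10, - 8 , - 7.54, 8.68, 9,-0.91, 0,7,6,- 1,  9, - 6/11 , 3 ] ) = [- 10,  -  10, - 8, -7.54, - 1,- 1,-0.91, - 6/11,  0,1,1, 1 , 3, 5,6 , 7,8.68, 9,9]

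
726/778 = 363/389 = 0.93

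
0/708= 0 =0.00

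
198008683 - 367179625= - 169170942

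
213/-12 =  -18 + 1/4= - 17.75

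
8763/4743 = 2921/1581 = 1.85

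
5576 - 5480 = 96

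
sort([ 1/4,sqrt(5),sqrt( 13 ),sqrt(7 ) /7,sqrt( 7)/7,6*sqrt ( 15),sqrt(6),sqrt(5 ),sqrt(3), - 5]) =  [ - 5,1/4,sqrt( 7)/7,  sqrt( 7)/7, sqrt( 3),  sqrt( 5), sqrt(5),sqrt(6),sqrt( 13 ),6*sqrt(15 )]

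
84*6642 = 557928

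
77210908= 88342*874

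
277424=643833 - 366409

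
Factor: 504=2^3*3^2 * 7^1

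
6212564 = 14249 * 436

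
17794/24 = 8897/12 = 741.42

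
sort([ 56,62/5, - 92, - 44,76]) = [ - 92, - 44, 62/5,56, 76 ] 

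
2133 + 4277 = 6410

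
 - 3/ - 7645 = 3/7645 = 0.00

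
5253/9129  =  103/179 =0.58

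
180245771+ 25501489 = 205747260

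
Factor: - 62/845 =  - 2^1 * 5^( - 1) * 13^( - 2 )*31^1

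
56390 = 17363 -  - 39027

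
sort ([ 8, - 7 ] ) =[ - 7,8] 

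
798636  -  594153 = 204483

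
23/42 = 23/42 = 0.55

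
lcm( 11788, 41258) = 82516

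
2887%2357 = 530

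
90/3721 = 90/3721 =0.02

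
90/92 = 45/46 = 0.98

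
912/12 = 76= 76.00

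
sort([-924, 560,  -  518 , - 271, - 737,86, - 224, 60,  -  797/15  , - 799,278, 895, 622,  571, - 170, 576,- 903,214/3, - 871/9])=[-924, - 903,- 799, - 737, -518, - 271, - 224, - 170, - 871/9,-797/15,60,214/3, 86,  278, 560,571, 576, 622, 895]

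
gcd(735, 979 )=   1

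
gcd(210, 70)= 70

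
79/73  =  1 + 6/73 = 1.08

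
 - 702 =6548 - 7250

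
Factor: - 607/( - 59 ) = 59^( - 1 )*607^1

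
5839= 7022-1183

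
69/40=69/40 = 1.73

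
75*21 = 1575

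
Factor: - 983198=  - 2^1 *61^1*8059^1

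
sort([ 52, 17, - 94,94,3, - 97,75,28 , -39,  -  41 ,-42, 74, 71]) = [ - 97,-94, - 42 , - 41,  -  39,3,17,  28,52,71,74 , 75,94 ]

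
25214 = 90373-65159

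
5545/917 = 5545/917 = 6.05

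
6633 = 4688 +1945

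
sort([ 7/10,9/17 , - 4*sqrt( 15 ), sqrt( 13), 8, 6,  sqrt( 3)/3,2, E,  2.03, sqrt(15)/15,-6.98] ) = [ - 4*sqrt (15), - 6.98,  sqrt( 15 ) /15, 9/17, sqrt( 3 ) /3,  7/10,  2, 2.03,E, sqrt(13),6,8 ] 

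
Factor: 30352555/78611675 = 5^ ( - 1)*103^1* 58937^1* 3144467^ ( - 1) = 6070511/15722335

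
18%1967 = 18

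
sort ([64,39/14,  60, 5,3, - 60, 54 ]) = [ - 60,39/14  ,  3,5, 54,60, 64]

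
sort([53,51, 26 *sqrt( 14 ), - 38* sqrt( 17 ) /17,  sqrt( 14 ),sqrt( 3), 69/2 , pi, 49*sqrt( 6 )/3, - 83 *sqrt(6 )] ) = [ - 83*sqrt( 6 ), - 38*sqrt( 17)/17, sqrt(3 ), pi,sqrt( 14), 69/2,49*sqrt(6)/3  ,  51,53,26*sqrt( 14) ] 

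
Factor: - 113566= - 2^1*56783^1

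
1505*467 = 702835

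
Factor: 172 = 2^2 * 43^1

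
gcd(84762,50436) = 18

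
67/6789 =67/6789 =0.01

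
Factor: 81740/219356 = 335/899 = 5^1*29^ ( - 1)*31^( - 1)*67^1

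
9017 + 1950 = 10967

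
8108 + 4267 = 12375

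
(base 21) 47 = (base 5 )331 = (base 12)77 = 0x5B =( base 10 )91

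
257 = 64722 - 64465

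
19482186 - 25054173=- 5571987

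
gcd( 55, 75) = 5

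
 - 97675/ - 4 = 97675/4 = 24418.75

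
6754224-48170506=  - 41416282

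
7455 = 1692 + 5763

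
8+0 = 8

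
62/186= 1/3 = 0.33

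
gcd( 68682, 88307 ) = 1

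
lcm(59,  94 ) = 5546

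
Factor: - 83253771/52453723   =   - 3^3*7^(-1 )*3083473^1*7493389^( - 1)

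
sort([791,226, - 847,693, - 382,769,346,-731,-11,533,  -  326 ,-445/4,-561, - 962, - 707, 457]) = [-962, - 847, - 731, - 707 ,-561, - 382, - 326,-445/4 , - 11,226, 346, 457,533,693,  769,  791] 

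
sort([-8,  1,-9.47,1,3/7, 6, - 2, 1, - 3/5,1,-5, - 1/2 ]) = [ - 9.47,-8, - 5,  -  2, - 3/5, - 1/2, 3/7, 1, 1, 1, 1,6 ]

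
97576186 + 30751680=128327866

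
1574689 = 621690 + 952999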